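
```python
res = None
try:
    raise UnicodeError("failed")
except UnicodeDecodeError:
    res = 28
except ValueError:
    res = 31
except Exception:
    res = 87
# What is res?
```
31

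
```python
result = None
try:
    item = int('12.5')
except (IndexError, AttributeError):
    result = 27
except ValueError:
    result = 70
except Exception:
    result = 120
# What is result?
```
70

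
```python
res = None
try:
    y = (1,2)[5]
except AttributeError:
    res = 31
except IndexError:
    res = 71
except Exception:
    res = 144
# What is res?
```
71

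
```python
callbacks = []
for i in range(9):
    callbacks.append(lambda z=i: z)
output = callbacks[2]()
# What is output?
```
2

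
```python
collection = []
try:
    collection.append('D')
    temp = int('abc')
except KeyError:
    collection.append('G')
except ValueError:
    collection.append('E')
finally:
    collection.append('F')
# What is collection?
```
['D', 'E', 'F']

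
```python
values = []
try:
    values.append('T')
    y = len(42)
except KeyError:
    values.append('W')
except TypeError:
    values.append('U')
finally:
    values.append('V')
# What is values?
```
['T', 'U', 'V']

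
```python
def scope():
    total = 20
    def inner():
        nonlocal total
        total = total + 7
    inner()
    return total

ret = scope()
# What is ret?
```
27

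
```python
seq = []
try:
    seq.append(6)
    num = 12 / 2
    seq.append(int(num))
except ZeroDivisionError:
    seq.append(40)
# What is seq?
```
[6, 6]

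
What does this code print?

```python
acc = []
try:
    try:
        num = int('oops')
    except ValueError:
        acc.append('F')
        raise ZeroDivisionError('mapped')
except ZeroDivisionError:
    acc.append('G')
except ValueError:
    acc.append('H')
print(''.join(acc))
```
FG

New ZeroDivisionError raised, caught by outer ZeroDivisionError handler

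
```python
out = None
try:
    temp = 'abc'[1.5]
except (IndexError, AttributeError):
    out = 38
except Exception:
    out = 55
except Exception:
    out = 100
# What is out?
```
55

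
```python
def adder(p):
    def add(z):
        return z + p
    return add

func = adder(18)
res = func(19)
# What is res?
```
37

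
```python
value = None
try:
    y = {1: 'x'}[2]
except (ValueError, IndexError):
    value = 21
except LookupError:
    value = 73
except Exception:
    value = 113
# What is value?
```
73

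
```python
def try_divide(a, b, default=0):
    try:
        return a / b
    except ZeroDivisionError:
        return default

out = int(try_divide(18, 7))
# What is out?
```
2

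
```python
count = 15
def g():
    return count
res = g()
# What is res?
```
15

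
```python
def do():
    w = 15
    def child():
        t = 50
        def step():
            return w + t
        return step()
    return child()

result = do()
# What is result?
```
65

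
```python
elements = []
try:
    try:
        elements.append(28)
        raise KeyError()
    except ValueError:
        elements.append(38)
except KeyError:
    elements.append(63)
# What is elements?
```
[28, 63]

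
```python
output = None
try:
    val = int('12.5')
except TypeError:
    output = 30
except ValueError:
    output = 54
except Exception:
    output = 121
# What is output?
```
54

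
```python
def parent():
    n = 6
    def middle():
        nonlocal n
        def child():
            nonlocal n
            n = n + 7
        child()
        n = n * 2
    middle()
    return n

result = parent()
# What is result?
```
26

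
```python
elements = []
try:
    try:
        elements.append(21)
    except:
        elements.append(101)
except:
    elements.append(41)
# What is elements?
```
[21]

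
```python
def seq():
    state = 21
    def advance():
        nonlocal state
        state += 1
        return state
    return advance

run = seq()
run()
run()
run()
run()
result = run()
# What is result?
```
26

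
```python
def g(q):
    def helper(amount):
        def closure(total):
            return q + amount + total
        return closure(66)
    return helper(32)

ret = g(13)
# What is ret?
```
111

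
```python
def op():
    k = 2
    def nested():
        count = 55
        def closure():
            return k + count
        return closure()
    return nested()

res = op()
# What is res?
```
57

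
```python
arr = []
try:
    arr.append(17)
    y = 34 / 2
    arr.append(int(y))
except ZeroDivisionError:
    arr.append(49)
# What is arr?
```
[17, 17]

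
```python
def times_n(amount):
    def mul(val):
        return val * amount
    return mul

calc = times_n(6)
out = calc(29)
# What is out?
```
174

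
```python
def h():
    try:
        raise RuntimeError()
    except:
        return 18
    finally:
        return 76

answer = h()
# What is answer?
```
76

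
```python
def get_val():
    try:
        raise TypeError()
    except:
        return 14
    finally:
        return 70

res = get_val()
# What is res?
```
70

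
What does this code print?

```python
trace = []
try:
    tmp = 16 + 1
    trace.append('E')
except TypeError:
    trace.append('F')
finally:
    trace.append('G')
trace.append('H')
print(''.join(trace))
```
EGH

finally runs after normal execution too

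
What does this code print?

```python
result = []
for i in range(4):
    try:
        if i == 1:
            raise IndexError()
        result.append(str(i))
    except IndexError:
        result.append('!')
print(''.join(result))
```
0!23

Exception on i=1 caught, loop continues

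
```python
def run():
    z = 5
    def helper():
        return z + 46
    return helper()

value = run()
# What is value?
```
51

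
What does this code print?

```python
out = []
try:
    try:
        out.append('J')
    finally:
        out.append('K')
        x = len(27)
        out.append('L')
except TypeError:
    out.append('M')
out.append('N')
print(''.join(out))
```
JKMN

Exception in inner finally caught by outer except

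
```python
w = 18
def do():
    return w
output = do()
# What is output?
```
18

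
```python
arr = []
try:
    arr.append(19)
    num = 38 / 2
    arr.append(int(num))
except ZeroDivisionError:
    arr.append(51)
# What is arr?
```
[19, 19]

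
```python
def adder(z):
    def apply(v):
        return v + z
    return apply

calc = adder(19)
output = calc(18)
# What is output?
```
37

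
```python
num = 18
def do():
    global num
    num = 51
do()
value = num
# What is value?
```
51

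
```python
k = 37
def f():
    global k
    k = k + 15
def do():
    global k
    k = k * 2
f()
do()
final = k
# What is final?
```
104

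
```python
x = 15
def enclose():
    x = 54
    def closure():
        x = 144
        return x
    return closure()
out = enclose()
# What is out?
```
144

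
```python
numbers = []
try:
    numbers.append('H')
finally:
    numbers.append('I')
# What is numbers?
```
['H', 'I']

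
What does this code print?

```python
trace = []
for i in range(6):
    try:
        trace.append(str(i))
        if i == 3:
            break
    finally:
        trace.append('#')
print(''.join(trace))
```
0#1#2#3#

finally runs even when breaking out of loop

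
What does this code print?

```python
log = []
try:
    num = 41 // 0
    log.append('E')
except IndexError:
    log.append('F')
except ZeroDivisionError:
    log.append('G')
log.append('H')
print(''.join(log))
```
GH

ZeroDivisionError is caught by its specific handler, not IndexError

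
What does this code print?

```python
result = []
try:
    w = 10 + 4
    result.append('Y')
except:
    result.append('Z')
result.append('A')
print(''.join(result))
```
YA

No exception, try block completes normally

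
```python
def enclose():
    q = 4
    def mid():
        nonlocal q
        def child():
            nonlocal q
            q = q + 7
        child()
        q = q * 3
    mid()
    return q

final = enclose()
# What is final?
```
33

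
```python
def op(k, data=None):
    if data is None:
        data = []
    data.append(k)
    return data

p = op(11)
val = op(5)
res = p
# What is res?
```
[11]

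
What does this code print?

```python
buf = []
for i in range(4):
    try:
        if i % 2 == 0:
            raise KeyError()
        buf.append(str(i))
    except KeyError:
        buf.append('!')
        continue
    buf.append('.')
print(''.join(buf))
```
!1.!3.

continue in except skips rest of loop body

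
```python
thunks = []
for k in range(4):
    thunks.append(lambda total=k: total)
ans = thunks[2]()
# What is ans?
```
2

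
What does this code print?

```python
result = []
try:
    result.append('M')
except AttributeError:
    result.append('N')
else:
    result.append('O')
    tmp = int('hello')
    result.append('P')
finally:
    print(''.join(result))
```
MO

Try succeeds, else appends 'O', ValueError in else is uncaught, finally prints before exception propagates ('P' never appended)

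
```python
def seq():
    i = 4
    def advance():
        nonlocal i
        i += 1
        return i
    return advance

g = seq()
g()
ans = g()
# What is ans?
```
6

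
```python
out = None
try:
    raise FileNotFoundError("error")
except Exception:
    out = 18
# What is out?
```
18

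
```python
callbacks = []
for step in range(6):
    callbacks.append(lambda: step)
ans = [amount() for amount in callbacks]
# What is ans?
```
[5, 5, 5, 5, 5, 5]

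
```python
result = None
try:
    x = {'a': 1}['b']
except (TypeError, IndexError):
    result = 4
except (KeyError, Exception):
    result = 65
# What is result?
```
65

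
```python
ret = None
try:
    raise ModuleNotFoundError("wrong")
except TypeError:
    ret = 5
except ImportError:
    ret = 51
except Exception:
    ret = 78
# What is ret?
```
51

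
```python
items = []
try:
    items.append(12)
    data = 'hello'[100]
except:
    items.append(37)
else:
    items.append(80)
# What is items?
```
[12, 37]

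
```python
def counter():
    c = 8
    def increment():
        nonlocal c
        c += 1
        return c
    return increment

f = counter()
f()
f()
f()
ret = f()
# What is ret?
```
12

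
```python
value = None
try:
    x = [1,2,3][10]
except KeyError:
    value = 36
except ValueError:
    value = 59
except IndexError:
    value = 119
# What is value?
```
119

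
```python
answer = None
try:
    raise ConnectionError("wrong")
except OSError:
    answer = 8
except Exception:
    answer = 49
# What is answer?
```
8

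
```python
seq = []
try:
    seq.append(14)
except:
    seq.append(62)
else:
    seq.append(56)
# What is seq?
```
[14, 56]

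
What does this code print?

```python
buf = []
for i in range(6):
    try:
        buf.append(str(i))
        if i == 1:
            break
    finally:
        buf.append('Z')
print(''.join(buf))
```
0Z1Z

finally runs even when breaking out of loop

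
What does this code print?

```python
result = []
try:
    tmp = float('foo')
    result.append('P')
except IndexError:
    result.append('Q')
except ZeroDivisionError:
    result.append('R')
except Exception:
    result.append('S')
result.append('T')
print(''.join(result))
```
ST

ValueError not specifically caught, falls to Exception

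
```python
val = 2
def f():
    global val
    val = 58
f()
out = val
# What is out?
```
58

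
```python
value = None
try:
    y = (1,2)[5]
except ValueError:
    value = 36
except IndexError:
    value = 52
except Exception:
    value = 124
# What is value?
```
52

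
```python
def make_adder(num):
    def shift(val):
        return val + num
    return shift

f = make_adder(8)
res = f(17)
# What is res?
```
25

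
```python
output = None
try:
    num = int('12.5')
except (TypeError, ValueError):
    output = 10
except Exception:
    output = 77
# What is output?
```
10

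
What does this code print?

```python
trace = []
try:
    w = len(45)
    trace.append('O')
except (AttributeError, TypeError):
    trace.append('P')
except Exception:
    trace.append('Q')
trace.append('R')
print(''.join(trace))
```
PR

TypeError matches tuple containing it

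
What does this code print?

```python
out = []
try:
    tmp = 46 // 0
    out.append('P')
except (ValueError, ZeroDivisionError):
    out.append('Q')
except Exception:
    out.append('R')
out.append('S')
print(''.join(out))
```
QS

ZeroDivisionError matches tuple containing it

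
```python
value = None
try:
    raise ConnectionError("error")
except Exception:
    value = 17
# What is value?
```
17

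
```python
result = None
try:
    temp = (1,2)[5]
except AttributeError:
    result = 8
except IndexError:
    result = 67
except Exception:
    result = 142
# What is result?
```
67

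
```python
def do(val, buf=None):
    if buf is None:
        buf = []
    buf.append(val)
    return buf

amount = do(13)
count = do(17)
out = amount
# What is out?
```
[13]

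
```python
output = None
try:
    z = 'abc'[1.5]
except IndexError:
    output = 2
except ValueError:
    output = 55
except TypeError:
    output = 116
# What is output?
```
116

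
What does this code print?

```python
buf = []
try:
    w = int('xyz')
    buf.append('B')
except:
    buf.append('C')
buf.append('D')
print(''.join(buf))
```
CD

Exception raised in try, caught by bare except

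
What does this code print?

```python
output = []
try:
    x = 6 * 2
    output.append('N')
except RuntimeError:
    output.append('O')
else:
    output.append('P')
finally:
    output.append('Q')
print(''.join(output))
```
NPQ

else runs before finally when no exception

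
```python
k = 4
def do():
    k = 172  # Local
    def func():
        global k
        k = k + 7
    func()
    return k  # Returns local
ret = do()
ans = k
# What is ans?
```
11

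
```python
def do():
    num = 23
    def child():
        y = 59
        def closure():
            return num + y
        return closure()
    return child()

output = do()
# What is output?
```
82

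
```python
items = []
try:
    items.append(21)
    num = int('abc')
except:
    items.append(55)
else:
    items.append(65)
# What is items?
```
[21, 55]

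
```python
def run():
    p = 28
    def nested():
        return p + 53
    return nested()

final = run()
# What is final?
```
81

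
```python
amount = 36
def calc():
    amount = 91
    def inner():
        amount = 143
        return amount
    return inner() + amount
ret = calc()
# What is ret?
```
234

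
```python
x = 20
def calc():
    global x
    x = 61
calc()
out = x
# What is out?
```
61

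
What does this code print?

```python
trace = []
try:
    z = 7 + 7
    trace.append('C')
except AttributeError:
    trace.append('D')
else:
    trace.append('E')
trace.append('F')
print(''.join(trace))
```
CEF

else block runs when no exception occurs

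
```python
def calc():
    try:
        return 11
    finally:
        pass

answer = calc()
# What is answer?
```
11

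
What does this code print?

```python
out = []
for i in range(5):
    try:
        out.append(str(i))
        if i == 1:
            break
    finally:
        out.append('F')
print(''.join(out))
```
0F1F

finally runs even when breaking out of loop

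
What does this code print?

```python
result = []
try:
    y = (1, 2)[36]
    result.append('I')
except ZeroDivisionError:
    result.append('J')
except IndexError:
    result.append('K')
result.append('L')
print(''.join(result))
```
KL

IndexError is caught by its specific handler, not ZeroDivisionError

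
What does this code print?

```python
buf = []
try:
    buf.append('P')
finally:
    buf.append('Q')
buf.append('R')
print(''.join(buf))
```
PQR

try/finally without except, no exception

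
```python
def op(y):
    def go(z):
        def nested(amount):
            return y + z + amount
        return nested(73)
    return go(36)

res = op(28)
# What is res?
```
137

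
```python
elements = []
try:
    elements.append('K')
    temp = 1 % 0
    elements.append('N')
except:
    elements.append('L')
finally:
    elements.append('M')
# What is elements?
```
['K', 'L', 'M']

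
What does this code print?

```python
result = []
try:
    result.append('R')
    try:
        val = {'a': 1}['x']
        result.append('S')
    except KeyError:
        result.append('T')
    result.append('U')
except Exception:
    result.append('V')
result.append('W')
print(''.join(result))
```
RTUW

Inner exception caught by inner handler, outer continues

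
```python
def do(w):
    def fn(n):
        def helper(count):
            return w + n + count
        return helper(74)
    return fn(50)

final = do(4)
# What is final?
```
128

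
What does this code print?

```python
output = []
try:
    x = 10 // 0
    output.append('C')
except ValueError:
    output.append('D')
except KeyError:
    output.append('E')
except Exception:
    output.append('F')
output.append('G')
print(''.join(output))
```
FG

ZeroDivisionError not specifically caught, falls to Exception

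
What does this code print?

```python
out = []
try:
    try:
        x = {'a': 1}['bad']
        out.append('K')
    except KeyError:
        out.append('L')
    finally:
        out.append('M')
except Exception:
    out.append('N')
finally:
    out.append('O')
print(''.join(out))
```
LMO

Both finally blocks run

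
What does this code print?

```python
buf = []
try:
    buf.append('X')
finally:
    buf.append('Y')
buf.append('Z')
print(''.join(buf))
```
XYZ

try/finally without except, no exception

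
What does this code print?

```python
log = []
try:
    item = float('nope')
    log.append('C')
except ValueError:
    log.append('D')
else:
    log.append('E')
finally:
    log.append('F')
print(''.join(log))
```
DF

Exception: except runs, else skipped, finally runs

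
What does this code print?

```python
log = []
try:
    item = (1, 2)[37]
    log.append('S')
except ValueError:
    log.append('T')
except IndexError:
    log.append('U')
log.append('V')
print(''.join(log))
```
UV

IndexError is caught by its specific handler, not ValueError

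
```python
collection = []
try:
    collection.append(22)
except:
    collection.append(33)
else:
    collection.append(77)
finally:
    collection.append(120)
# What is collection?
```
[22, 77, 120]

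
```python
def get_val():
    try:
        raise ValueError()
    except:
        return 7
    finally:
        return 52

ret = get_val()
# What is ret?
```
52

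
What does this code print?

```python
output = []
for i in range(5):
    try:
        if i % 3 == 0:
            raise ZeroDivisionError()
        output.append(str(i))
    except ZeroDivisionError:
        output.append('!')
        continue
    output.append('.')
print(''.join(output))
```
!1.2.!4.

continue in except skips rest of loop body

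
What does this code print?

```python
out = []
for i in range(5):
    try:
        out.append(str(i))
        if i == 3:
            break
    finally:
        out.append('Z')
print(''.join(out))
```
0Z1Z2Z3Z

finally runs even when breaking out of loop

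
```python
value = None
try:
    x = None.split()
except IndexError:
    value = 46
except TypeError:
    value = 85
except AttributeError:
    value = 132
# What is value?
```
132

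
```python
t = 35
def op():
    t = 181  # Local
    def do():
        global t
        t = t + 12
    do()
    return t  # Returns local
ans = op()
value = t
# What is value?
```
47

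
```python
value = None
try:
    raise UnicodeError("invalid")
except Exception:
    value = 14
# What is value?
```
14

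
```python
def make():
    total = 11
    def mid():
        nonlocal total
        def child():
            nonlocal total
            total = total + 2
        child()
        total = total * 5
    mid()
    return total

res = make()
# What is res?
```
65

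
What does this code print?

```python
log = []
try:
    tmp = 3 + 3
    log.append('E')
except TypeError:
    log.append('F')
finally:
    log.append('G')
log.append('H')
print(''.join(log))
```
EGH

finally runs after normal execution too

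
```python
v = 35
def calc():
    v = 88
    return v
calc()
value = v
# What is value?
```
35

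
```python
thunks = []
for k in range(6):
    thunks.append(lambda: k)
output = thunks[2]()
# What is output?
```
5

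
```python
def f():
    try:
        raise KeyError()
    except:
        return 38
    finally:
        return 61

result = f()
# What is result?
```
61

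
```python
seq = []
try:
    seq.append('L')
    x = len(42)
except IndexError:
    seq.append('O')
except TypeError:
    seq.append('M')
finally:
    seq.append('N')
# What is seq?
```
['L', 'M', 'N']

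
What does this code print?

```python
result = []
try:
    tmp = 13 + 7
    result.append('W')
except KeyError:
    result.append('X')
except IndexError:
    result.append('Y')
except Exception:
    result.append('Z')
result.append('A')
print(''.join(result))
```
WA

No exception, try block completes normally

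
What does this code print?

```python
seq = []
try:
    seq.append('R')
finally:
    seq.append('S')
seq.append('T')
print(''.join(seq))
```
RST

try/finally without except, no exception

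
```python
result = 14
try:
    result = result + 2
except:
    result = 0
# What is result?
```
16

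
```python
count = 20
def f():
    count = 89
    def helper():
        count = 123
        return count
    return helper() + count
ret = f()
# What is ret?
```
212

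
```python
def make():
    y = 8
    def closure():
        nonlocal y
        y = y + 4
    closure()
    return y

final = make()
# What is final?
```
12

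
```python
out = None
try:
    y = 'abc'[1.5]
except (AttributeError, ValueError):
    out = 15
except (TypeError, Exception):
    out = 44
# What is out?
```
44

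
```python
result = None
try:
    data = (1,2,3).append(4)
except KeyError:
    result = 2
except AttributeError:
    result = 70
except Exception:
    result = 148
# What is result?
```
70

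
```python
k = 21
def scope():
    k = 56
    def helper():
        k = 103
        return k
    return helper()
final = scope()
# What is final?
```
103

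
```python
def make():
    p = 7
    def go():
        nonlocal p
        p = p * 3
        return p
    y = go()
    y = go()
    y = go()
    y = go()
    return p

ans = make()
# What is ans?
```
567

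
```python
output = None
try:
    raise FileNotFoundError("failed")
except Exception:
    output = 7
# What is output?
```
7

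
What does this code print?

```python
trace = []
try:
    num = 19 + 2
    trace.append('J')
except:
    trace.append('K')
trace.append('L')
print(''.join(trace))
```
JL

No exception, try block completes normally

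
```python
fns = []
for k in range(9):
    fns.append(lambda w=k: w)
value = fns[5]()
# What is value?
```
5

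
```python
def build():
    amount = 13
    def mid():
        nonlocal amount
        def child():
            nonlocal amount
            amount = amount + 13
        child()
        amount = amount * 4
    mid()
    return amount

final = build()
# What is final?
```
104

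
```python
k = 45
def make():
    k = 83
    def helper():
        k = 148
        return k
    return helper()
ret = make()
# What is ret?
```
148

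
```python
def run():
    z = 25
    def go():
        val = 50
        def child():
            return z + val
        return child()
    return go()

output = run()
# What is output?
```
75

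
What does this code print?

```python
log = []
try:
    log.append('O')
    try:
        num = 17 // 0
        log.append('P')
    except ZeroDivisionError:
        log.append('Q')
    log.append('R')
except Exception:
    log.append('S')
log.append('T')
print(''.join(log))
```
OQRT

Inner exception caught by inner handler, outer continues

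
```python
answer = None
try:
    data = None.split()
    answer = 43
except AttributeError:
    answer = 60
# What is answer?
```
60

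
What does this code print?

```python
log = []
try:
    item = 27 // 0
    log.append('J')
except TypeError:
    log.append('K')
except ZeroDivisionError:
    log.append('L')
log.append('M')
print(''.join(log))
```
LM

ZeroDivisionError is caught by its specific handler, not TypeError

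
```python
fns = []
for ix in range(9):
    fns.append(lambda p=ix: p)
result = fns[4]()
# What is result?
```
4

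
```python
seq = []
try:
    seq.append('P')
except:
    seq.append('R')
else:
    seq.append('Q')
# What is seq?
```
['P', 'Q']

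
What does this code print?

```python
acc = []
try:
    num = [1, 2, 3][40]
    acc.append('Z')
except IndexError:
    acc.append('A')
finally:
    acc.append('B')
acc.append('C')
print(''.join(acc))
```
ABC

finally always runs, even after exception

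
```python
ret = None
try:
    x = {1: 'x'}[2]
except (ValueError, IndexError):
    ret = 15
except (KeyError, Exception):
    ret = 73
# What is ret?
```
73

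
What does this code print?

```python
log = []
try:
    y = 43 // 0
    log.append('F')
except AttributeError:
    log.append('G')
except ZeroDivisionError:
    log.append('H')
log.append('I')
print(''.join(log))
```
HI

ZeroDivisionError is caught by its specific handler, not AttributeError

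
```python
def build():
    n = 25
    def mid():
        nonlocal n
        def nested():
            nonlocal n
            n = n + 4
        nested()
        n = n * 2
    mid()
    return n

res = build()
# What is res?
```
58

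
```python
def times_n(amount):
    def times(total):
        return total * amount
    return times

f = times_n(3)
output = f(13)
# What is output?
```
39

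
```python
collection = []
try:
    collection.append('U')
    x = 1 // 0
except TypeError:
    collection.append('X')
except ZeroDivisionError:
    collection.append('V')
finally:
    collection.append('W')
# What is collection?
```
['U', 'V', 'W']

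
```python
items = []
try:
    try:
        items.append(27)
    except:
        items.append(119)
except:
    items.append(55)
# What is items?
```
[27]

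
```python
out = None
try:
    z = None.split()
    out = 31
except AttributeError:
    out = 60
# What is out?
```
60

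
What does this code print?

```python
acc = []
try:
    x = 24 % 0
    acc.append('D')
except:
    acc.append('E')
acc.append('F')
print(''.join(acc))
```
EF

Exception raised in try, caught by bare except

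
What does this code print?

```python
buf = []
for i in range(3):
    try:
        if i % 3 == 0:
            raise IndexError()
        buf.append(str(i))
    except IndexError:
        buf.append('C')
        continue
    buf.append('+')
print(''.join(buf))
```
C1+2+

continue in except skips rest of loop body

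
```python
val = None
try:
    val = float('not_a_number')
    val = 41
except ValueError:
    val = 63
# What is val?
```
63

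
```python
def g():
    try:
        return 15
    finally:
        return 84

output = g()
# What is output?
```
84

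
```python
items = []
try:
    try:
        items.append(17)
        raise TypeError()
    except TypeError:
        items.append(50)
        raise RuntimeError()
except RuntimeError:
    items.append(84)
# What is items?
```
[17, 50, 84]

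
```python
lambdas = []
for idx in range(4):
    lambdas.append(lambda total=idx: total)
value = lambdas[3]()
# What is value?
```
3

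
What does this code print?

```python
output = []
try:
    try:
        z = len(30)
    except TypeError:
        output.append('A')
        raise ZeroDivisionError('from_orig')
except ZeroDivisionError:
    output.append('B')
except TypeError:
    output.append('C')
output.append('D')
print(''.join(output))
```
ABD

ZeroDivisionError raised and caught, original TypeError not re-raised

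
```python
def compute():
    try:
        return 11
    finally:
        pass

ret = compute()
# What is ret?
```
11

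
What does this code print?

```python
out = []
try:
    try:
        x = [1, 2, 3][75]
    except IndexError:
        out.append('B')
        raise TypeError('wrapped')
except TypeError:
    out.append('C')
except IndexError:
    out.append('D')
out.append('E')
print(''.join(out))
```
BCE

TypeError raised and caught, original IndexError not re-raised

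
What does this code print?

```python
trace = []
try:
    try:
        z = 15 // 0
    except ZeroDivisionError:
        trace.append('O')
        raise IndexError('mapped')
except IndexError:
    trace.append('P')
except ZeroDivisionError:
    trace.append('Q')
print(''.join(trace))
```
OP

New IndexError raised, caught by outer IndexError handler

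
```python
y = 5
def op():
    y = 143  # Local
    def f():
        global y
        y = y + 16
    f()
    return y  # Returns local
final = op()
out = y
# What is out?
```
21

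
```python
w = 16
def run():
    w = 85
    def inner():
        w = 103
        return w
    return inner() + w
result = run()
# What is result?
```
188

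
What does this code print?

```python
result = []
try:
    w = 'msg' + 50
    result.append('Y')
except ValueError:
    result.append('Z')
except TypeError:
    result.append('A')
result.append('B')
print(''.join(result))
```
AB

TypeError is caught by its specific handler, not ValueError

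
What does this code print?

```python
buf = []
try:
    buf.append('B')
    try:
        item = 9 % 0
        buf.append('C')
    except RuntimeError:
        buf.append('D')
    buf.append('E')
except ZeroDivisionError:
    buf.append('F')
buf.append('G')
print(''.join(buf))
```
BFG

Inner handler doesn't match, propagates to outer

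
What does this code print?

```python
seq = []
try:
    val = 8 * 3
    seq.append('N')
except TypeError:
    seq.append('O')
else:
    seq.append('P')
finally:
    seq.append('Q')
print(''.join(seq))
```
NPQ

else runs before finally when no exception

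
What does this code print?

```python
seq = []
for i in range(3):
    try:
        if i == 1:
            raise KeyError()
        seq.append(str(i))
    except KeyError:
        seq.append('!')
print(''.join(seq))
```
0!2

Exception on i=1 caught, loop continues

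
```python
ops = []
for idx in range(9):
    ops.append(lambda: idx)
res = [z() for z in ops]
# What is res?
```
[8, 8, 8, 8, 8, 8, 8, 8, 8]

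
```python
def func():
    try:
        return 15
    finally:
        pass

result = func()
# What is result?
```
15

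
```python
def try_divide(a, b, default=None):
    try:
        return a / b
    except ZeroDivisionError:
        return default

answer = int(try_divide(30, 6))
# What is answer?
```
5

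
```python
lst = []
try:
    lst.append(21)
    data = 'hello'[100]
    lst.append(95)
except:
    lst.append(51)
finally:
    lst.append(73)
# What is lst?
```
[21, 51, 73]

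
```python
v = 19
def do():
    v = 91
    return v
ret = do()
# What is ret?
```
91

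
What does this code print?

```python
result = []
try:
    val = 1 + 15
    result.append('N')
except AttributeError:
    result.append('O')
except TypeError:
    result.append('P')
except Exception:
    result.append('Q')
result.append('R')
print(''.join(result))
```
NR

No exception, try block completes normally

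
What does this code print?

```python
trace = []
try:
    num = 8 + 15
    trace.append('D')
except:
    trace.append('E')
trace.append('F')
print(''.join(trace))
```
DF

No exception, try block completes normally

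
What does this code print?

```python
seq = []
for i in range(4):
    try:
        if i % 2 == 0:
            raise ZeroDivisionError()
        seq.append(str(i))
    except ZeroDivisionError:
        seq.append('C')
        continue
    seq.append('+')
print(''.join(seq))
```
C1+C3+

continue in except skips rest of loop body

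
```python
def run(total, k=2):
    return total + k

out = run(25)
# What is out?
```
27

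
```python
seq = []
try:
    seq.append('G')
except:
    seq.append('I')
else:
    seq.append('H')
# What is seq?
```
['G', 'H']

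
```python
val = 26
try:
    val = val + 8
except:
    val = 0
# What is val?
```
34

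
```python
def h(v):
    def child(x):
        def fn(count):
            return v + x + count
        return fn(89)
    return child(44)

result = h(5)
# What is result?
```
138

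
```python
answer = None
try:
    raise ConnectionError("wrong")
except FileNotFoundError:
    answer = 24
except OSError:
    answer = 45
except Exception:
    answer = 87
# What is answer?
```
45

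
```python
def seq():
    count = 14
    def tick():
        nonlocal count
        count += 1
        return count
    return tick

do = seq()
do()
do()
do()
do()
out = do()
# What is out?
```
19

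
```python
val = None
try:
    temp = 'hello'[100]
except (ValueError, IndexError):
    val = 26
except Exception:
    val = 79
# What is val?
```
26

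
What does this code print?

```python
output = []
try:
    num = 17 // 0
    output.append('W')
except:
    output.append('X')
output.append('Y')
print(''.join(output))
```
XY

Exception raised in try, caught by bare except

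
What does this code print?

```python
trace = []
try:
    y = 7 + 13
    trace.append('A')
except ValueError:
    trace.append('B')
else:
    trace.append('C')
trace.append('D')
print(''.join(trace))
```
ACD

else block runs when no exception occurs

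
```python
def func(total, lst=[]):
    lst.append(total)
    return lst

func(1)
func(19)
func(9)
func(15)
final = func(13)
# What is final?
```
[1, 19, 9, 15, 13]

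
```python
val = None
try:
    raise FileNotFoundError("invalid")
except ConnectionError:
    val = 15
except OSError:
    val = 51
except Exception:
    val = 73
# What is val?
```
51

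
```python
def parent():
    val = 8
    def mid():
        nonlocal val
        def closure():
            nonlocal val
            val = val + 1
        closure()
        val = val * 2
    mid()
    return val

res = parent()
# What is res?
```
18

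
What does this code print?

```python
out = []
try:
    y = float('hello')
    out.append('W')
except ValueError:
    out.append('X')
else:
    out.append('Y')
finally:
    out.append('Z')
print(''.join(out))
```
XZ

Exception: except runs, else skipped, finally runs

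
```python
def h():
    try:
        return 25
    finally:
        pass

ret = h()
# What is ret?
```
25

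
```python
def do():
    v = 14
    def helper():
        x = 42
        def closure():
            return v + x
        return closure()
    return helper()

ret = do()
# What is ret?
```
56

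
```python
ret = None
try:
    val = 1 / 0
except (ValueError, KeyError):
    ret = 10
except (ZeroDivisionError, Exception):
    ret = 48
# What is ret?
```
48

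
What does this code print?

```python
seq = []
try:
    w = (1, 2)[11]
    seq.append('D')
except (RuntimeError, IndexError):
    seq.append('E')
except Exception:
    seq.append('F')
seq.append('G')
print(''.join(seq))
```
EG

IndexError matches tuple containing it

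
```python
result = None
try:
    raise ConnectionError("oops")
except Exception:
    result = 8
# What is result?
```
8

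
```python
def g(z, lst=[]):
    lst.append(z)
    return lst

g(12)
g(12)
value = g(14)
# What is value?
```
[12, 12, 14]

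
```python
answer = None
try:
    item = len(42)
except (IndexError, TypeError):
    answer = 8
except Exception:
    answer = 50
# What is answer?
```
8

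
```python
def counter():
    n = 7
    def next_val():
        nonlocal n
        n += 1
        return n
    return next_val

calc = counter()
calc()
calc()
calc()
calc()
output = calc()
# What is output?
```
12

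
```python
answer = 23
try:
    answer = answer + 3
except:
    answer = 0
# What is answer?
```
26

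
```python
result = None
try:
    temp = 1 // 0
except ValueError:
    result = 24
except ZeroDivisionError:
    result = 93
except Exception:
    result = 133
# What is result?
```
93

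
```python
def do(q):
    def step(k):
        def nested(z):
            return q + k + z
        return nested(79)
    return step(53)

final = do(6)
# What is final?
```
138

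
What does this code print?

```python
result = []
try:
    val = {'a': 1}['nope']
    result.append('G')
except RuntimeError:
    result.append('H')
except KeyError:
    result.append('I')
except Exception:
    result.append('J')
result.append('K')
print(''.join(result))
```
IK

KeyError matches before generic Exception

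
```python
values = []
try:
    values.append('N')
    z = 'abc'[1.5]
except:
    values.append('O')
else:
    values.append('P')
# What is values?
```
['N', 'O']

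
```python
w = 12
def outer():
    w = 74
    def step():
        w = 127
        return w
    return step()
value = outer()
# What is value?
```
127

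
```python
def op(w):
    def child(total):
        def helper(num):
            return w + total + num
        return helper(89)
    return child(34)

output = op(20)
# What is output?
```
143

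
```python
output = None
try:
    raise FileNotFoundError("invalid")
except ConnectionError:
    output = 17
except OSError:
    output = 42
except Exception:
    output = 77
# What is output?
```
42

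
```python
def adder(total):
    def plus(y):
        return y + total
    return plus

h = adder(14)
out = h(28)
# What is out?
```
42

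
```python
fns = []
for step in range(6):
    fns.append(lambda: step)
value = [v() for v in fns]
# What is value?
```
[5, 5, 5, 5, 5, 5]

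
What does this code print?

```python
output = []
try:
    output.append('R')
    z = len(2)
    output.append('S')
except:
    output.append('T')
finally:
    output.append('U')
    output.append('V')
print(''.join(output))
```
RTUV

Code before exception runs, then except, then all of finally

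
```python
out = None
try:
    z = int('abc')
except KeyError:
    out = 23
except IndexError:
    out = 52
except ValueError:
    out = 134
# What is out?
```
134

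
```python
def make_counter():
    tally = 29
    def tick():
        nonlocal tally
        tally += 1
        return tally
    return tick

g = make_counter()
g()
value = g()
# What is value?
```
31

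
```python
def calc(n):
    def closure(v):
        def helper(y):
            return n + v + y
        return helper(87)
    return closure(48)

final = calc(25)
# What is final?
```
160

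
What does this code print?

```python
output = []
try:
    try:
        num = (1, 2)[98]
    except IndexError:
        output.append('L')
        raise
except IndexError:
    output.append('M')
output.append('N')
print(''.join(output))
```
LMN

raise without argument re-raises current exception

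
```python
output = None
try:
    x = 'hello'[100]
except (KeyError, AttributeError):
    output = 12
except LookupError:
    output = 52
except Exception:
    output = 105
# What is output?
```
52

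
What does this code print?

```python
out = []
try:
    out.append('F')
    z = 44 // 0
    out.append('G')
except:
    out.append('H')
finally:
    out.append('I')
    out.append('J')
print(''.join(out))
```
FHIJ

Code before exception runs, then except, then all of finally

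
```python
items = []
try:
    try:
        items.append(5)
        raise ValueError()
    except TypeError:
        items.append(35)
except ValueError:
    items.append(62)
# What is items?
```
[5, 62]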